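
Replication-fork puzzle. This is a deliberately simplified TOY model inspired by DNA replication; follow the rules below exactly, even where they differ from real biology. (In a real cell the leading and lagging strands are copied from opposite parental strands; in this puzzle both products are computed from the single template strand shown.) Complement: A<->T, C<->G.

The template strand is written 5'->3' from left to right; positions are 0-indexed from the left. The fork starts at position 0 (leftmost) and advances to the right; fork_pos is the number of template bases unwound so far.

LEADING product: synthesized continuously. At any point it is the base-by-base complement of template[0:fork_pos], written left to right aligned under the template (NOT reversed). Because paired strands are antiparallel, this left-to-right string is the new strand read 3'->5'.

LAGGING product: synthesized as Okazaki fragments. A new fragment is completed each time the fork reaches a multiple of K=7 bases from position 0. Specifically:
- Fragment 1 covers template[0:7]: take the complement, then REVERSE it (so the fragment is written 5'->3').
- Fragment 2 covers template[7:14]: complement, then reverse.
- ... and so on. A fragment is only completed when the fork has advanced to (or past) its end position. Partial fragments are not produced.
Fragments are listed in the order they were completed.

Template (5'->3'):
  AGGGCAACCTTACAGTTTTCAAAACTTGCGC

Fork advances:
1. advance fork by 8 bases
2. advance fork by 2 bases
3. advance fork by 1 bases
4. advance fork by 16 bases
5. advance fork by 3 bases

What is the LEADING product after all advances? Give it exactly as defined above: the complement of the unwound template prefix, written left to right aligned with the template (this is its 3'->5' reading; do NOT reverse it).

Step 1: advance 8 -> fork_pos = 0 + 8 = 8.
Step 2: advance 2 -> fork_pos = 8 + 2 = 10.
Step 3: advance 1 -> fork_pos = 10 + 1 = 11.
Step 4: advance 16 -> fork_pos = 11 + 16 = 27.
Step 5: advance 3 -> fork_pos = 27 + 3 = 30.
Unwound prefix: template[0:30] = AGGGCAACCTTACAGTTTTCAAAACTTGCG
Complement it base by base (A<->T, C<->G), keeping left-to-right order:
  [0:5] AGGGC -> TCCCG
  [5:10] AACCT -> TTGGA
  [10:15] TACAG -> ATGTC
  [15:20] TTTTC -> AAAAG
  [20:25] AAAAC -> TTTTG
  [25:30] TTGCG -> AACGC
Concatenate: TCCCGTTGGAATGTCAAAAGTTTTGAACGC (length 30; written aligned with the template, i.e. 3'->5').

Answer: TCCCGTTGGAATGTCAAAAGTTTTGAACGC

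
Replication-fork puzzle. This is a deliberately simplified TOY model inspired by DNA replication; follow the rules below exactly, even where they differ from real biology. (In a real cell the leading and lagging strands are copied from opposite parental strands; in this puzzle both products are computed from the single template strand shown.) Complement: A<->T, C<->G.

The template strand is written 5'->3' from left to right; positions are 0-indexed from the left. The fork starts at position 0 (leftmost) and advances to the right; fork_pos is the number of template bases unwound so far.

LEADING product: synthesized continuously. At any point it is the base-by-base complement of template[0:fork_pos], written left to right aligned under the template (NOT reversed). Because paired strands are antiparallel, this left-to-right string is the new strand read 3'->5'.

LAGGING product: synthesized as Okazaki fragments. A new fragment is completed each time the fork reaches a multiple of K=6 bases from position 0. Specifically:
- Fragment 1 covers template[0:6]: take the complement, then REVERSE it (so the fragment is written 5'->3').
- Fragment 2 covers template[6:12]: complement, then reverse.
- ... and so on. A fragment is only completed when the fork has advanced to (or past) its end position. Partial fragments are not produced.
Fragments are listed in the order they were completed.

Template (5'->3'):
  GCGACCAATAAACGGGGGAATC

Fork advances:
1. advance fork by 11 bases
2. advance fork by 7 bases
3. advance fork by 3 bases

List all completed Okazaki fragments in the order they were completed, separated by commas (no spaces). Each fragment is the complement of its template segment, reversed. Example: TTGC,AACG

Step 1: advance 11 -> fork_pos = 0 + 11 = 11. Reached multiple(s) of 6: 6 -> fragment 1 completed (1 total).
Step 2: advance 7 -> fork_pos = 11 + 7 = 18. Reached multiple(s) of 6: 12, 18 -> fragments 2-3 completed (3 total).
Step 3: advance 3 -> fork_pos = 18 + 3 = 21. Next multiple of 6 is 24 (not reached); still 3 fragment(s).
Final fork_pos = 21, so 3 fragment(s) are complete. Build each: template segment -> complement -> reverse.
Fragment 1: template[0:6] = GCGACC -> complement CGCTGG -> reversed GGTCGC
Fragment 2: template[6:12] = AATAAA -> complement TTATTT -> reversed TTTATT
Fragment 3: template[12:18] = CGGGGG -> complement GCCCCC -> reversed CCCCCG

Answer: GGTCGC,TTTATT,CCCCCG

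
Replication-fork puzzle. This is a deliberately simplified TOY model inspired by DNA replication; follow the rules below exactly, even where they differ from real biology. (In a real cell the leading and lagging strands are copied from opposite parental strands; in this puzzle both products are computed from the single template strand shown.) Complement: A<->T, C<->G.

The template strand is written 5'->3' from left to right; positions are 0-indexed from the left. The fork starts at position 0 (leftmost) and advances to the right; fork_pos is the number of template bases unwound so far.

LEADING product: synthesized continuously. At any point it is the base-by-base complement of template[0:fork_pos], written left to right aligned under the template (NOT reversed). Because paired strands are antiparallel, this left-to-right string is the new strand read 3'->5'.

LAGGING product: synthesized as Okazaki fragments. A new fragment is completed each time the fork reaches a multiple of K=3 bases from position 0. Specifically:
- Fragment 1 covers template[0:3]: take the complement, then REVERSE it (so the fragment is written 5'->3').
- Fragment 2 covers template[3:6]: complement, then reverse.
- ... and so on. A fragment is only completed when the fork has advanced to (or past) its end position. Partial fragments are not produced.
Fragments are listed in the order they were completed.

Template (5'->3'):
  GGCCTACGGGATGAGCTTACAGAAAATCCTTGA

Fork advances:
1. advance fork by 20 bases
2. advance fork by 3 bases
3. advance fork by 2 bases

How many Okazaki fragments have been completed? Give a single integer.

Step 1: advance 20 -> fork_pos = 0 + 20 = 20. Reached multiple(s) of 3: 3, 6, 9, 12, 15, 18 -> fragments 1-6 completed (6 total).
Step 2: advance 3 -> fork_pos = 20 + 3 = 23. Reached multiple(s) of 3: 21 -> fragment 7 completed (7 total).
Step 3: advance 2 -> fork_pos = 23 + 2 = 25. Reached multiple(s) of 3: 24 -> fragment 8 completed (8 total).
Check: final fork_pos = 25; the multiples of 3 that are <= 25 are 3..24 -> 25 // 3 = 8 completed fragment(s).

Answer: 8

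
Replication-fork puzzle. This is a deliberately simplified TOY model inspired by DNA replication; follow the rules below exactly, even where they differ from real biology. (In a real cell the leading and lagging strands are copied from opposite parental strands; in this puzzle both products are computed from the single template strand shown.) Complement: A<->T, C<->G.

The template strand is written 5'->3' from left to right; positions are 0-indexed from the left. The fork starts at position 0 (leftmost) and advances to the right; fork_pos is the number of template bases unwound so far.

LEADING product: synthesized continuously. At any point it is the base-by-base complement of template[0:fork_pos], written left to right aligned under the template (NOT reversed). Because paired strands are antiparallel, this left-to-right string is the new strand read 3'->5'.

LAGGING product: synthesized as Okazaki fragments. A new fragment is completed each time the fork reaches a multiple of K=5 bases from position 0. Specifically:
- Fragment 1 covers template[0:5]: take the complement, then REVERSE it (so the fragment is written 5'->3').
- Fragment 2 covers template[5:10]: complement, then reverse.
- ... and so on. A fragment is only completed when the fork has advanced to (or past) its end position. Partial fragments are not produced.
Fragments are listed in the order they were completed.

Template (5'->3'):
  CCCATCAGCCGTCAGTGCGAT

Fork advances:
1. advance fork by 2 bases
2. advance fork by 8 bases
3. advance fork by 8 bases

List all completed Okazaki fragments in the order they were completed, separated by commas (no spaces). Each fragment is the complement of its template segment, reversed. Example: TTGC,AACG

Answer: ATGGG,GGCTG,CTGAC

Derivation:
Step 1: advance 2 -> fork_pos = 0 + 2 = 2. Next multiple of 5 is 5 (not reached); still 0 fragment(s).
Step 2: advance 8 -> fork_pos = 2 + 8 = 10. Reached multiple(s) of 5: 5, 10 -> fragments 1-2 completed (2 total).
Step 3: advance 8 -> fork_pos = 10 + 8 = 18. Reached multiple(s) of 5: 15 -> fragment 3 completed (3 total).
Final fork_pos = 18, so 3 fragment(s) are complete. Build each: template segment -> complement -> reverse.
Fragment 1: template[0:5] = CCCAT -> complement GGGTA -> reversed ATGGG
Fragment 2: template[5:10] = CAGCC -> complement GTCGG -> reversed GGCTG
Fragment 3: template[10:15] = GTCAG -> complement CAGTC -> reversed CTGAC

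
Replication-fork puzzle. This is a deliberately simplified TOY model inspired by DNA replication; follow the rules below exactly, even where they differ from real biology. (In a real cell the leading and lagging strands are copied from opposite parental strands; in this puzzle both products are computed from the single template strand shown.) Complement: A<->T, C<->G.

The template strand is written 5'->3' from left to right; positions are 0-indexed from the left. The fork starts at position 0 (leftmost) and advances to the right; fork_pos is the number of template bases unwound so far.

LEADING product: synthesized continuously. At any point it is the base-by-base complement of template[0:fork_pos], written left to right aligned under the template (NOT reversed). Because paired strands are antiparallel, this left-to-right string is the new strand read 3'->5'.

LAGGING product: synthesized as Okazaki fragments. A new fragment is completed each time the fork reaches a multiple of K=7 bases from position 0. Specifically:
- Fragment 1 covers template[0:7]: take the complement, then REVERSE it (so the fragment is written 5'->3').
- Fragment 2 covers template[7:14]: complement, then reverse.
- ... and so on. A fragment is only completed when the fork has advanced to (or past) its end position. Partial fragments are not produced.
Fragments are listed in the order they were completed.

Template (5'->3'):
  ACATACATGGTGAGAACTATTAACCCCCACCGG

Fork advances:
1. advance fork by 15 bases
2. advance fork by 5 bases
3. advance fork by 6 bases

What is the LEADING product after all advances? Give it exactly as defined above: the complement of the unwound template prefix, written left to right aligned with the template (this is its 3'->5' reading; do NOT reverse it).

Step 1: advance 15 -> fork_pos = 0 + 15 = 15.
Step 2: advance 5 -> fork_pos = 15 + 5 = 20.
Step 3: advance 6 -> fork_pos = 20 + 6 = 26.
Unwound prefix: template[0:26] = ACATACATGGTGAGAACTATTAACCC
Complement it base by base (A<->T, C<->G), keeping left-to-right order:
  [0:5] ACATA -> TGTAT
  [5:10] CATGG -> GTACC
  [10:15] TGAGA -> ACTCT
  [15:20] ACTAT -> TGATA
  [20:25] TAACC -> ATTGG
  [25:26] C -> G
Concatenate: TGTATGTACCACTCTTGATAATTGGG (length 26; written aligned with the template, i.e. 3'->5').

Answer: TGTATGTACCACTCTTGATAATTGGG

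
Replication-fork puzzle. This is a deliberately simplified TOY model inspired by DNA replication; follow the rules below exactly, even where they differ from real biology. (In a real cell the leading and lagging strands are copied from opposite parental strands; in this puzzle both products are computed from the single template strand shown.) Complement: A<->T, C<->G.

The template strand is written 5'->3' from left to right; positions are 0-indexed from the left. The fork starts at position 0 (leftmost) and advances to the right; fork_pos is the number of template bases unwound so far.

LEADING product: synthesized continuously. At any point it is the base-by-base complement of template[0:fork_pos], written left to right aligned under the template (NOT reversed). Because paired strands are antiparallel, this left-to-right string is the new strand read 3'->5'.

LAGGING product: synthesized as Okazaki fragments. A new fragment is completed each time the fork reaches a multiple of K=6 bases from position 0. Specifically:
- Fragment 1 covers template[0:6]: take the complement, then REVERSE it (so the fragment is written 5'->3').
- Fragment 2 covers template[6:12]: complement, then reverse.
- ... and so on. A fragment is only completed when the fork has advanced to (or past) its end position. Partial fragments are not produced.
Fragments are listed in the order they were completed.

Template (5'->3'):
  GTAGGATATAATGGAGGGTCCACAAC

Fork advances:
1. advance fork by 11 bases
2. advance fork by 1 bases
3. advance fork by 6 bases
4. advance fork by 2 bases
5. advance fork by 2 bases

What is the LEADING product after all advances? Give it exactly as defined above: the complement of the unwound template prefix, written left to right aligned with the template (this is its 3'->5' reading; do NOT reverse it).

Step 1: advance 11 -> fork_pos = 0 + 11 = 11.
Step 2: advance 1 -> fork_pos = 11 + 1 = 12.
Step 3: advance 6 -> fork_pos = 12 + 6 = 18.
Step 4: advance 2 -> fork_pos = 18 + 2 = 20.
Step 5: advance 2 -> fork_pos = 20 + 2 = 22.
Unwound prefix: template[0:22] = GTAGGATATAATGGAGGGTCCA
Complement it base by base (A<->T, C<->G), keeping left-to-right order:
  [0:5] GTAGG -> CATCC
  [5:10] ATATA -> TATAT
  [10:15] ATGGA -> TACCT
  [15:20] GGGTC -> CCCAG
  [20:22] CA -> GT
Concatenate: CATCCTATATTACCTCCCAGGT (length 22; written aligned with the template, i.e. 3'->5').

Answer: CATCCTATATTACCTCCCAGGT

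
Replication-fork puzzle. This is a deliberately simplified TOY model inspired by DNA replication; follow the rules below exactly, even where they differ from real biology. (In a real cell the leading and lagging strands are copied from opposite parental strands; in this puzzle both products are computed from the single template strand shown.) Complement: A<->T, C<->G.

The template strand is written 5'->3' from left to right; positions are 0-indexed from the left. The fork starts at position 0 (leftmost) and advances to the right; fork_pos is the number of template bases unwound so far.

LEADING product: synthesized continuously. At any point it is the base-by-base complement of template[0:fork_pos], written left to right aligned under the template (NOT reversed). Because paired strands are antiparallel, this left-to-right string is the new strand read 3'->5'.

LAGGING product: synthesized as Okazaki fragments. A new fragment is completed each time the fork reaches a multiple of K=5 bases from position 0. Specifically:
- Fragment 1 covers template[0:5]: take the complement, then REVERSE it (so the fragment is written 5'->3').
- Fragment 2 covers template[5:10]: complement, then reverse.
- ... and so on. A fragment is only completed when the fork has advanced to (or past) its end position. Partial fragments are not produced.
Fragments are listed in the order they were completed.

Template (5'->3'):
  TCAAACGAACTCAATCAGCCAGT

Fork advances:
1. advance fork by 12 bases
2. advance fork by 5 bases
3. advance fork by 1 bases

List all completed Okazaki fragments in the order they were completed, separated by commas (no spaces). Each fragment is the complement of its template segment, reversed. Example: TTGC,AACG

Step 1: advance 12 -> fork_pos = 0 + 12 = 12. Reached multiple(s) of 5: 5, 10 -> fragments 1-2 completed (2 total).
Step 2: advance 5 -> fork_pos = 12 + 5 = 17. Reached multiple(s) of 5: 15 -> fragment 3 completed (3 total).
Step 3: advance 1 -> fork_pos = 17 + 1 = 18. Next multiple of 5 is 20 (not reached); still 3 fragment(s).
Final fork_pos = 18, so 3 fragment(s) are complete. Build each: template segment -> complement -> reverse.
Fragment 1: template[0:5] = TCAAA -> complement AGTTT -> reversed TTTGA
Fragment 2: template[5:10] = CGAAC -> complement GCTTG -> reversed GTTCG
Fragment 3: template[10:15] = TCAAT -> complement AGTTA -> reversed ATTGA

Answer: TTTGA,GTTCG,ATTGA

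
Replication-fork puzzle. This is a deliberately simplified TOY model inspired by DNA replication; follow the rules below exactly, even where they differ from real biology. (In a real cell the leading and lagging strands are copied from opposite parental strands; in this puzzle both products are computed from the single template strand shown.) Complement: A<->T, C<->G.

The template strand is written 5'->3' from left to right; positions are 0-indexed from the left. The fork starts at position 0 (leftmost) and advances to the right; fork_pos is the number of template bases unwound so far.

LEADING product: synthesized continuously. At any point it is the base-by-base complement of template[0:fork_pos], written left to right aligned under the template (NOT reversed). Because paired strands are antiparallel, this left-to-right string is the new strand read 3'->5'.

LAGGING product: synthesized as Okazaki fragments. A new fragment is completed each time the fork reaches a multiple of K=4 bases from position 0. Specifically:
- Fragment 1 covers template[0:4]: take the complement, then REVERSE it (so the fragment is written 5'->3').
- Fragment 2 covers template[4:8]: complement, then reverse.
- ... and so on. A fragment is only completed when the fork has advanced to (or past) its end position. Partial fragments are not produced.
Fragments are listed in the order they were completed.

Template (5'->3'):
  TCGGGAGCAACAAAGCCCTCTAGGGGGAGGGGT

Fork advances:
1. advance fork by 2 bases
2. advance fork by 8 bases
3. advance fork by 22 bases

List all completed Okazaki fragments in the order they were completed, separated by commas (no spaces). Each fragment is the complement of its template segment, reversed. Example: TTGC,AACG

Step 1: advance 2 -> fork_pos = 0 + 2 = 2. Next multiple of 4 is 4 (not reached); still 0 fragment(s).
Step 2: advance 8 -> fork_pos = 2 + 8 = 10. Reached multiple(s) of 4: 4, 8 -> fragments 1-2 completed (2 total).
Step 3: advance 22 -> fork_pos = 10 + 22 = 32. Reached multiple(s) of 4: 12, 16, 20, 24, 28, 32 -> fragments 3-8 completed (8 total).
Final fork_pos = 32, so 8 fragment(s) are complete. Build each: template segment -> complement -> reverse.
Fragment 1: template[0:4] = TCGG -> complement AGCC -> reversed CCGA
Fragment 2: template[4:8] = GAGC -> complement CTCG -> reversed GCTC
Fragment 3: template[8:12] = AACA -> complement TTGT -> reversed TGTT
Fragment 4: template[12:16] = AAGC -> complement TTCG -> reversed GCTT
Fragment 5: template[16:20] = CCTC -> complement GGAG -> reversed GAGG
Fragment 6: template[20:24] = TAGG -> complement ATCC -> reversed CCTA
Fragment 7: template[24:28] = GGGA -> complement CCCT -> reversed TCCC
Fragment 8: template[28:32] = GGGG -> complement CCCC -> reversed CCCC

Answer: CCGA,GCTC,TGTT,GCTT,GAGG,CCTA,TCCC,CCCC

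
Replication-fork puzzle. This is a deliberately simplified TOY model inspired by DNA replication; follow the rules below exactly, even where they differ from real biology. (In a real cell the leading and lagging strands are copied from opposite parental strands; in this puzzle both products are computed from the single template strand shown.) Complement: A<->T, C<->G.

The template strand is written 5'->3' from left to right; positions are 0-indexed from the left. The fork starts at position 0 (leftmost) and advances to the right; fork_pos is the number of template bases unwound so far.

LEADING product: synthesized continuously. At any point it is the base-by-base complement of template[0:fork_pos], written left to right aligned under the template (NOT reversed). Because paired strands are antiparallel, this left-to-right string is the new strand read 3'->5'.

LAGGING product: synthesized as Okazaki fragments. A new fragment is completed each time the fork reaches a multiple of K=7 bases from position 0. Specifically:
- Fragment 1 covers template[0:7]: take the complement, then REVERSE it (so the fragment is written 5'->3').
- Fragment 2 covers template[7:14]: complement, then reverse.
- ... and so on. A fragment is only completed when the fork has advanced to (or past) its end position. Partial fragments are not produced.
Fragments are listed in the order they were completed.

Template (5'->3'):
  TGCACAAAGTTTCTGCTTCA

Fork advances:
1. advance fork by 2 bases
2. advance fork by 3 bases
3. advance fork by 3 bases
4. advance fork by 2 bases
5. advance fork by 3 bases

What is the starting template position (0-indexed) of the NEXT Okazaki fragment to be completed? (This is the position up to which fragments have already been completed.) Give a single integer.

Answer: 7

Derivation:
Step 1: advance 2 -> fork_pos = 0 + 2 = 2. Next multiple of 7 is 7 (not reached); still 0 fragment(s).
Step 2: advance 3 -> fork_pos = 2 + 3 = 5. Next multiple of 7 is 7 (not reached); still 0 fragment(s).
Step 3: advance 3 -> fork_pos = 5 + 3 = 8. Reached multiple(s) of 7: 7 -> fragment 1 completed (1 total).
Step 4: advance 2 -> fork_pos = 8 + 2 = 10. Next multiple of 7 is 14 (not reached); still 1 fragment(s).
Step 5: advance 3 -> fork_pos = 10 + 3 = 13. Next multiple of 7 is 14 (not reached); still 1 fragment(s).
1 fragment(s) completed, covering template[0:7] (1 x 7 = 7). The next fragment, fragment 2, covers template[7:14], so it starts at position 7.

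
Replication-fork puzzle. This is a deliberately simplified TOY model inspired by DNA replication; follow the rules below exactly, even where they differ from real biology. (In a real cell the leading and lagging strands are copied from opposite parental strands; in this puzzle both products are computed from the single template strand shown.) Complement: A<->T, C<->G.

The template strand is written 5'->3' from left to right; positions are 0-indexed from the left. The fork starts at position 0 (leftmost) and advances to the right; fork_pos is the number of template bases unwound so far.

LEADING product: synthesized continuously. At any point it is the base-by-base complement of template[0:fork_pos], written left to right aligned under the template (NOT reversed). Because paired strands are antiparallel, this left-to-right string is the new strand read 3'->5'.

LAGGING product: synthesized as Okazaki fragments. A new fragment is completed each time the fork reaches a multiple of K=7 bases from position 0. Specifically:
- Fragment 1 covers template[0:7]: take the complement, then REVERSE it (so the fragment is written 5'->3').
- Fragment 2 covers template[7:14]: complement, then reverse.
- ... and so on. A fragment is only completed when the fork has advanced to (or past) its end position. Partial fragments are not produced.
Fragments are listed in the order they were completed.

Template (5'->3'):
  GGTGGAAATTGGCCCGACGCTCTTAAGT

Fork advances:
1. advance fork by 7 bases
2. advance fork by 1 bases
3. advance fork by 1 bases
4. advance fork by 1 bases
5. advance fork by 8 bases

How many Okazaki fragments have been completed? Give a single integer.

Answer: 2

Derivation:
Step 1: advance 7 -> fork_pos = 0 + 7 = 7. Reached multiple(s) of 7: 7 -> fragment 1 completed (1 total).
Step 2: advance 1 -> fork_pos = 7 + 1 = 8. Next multiple of 7 is 14 (not reached); still 1 fragment(s).
Step 3: advance 1 -> fork_pos = 8 + 1 = 9. Next multiple of 7 is 14 (not reached); still 1 fragment(s).
Step 4: advance 1 -> fork_pos = 9 + 1 = 10. Next multiple of 7 is 14 (not reached); still 1 fragment(s).
Step 5: advance 8 -> fork_pos = 10 + 8 = 18. Reached multiple(s) of 7: 14 -> fragment 2 completed (2 total).
Check: final fork_pos = 18; the multiples of 7 that are <= 18 are 7..14 -> 18 // 7 = 2 completed fragment(s).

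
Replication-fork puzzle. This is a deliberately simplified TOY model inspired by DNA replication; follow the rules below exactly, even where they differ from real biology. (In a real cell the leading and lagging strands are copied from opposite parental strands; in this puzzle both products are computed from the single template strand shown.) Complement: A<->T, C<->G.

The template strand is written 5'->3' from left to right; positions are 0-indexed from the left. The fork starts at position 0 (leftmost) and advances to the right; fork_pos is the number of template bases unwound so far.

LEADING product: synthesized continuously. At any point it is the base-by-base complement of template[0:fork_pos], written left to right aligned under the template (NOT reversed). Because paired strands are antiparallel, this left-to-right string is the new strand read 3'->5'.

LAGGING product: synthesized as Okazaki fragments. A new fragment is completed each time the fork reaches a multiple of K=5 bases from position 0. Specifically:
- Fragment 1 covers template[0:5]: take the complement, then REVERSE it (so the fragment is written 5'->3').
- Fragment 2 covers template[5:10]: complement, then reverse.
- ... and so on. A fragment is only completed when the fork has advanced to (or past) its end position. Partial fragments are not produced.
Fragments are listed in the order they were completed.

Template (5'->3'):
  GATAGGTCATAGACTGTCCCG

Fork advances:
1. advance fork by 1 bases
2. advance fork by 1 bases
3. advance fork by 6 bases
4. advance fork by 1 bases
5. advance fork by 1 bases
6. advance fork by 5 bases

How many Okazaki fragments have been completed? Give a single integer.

Step 1: advance 1 -> fork_pos = 0 + 1 = 1. Next multiple of 5 is 5 (not reached); still 0 fragment(s).
Step 2: advance 1 -> fork_pos = 1 + 1 = 2. Next multiple of 5 is 5 (not reached); still 0 fragment(s).
Step 3: advance 6 -> fork_pos = 2 + 6 = 8. Reached multiple(s) of 5: 5 -> fragment 1 completed (1 total).
Step 4: advance 1 -> fork_pos = 8 + 1 = 9. Next multiple of 5 is 10 (not reached); still 1 fragment(s).
Step 5: advance 1 -> fork_pos = 9 + 1 = 10. Reached multiple(s) of 5: 10 -> fragment 2 completed (2 total).
Step 6: advance 5 -> fork_pos = 10 + 5 = 15. Reached multiple(s) of 5: 15 -> fragment 3 completed (3 total).
Check: final fork_pos = 15; the multiples of 5 that are <= 15 are 5..15 -> 15 // 5 = 3 completed fragment(s).

Answer: 3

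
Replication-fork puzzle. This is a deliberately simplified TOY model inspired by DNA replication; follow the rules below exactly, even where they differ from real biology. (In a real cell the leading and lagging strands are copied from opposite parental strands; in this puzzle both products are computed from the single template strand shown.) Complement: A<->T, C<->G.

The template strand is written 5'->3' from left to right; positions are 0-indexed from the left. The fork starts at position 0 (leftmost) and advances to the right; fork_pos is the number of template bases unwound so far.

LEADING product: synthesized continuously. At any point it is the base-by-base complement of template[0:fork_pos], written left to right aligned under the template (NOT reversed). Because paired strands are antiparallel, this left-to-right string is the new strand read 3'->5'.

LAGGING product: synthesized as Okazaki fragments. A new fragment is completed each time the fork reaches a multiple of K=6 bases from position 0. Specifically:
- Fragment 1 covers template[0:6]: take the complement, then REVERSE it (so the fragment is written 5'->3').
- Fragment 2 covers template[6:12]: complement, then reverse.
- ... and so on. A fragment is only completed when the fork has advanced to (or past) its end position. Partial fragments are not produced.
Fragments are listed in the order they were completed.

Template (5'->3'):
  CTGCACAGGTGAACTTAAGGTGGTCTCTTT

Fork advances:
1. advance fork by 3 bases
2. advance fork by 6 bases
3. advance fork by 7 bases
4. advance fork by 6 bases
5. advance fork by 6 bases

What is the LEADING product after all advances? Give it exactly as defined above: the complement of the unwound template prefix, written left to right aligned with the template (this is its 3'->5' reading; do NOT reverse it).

Answer: GACGTGTCCACTTGAATTCCACCAGAGA

Derivation:
Step 1: advance 3 -> fork_pos = 0 + 3 = 3.
Step 2: advance 6 -> fork_pos = 3 + 6 = 9.
Step 3: advance 7 -> fork_pos = 9 + 7 = 16.
Step 4: advance 6 -> fork_pos = 16 + 6 = 22.
Step 5: advance 6 -> fork_pos = 22 + 6 = 28.
Unwound prefix: template[0:28] = CTGCACAGGTGAACTTAAGGTGGTCTCT
Complement it base by base (A<->T, C<->G), keeping left-to-right order:
  [0:5] CTGCA -> GACGT
  [5:10] CAGGT -> GTCCA
  [10:15] GAACT -> CTTGA
  [15:20] TAAGG -> ATTCC
  [20:25] TGGTC -> ACCAG
  [25:28] TCT -> AGA
Concatenate: GACGTGTCCACTTGAATTCCACCAGAGA (length 28; written aligned with the template, i.e. 3'->5').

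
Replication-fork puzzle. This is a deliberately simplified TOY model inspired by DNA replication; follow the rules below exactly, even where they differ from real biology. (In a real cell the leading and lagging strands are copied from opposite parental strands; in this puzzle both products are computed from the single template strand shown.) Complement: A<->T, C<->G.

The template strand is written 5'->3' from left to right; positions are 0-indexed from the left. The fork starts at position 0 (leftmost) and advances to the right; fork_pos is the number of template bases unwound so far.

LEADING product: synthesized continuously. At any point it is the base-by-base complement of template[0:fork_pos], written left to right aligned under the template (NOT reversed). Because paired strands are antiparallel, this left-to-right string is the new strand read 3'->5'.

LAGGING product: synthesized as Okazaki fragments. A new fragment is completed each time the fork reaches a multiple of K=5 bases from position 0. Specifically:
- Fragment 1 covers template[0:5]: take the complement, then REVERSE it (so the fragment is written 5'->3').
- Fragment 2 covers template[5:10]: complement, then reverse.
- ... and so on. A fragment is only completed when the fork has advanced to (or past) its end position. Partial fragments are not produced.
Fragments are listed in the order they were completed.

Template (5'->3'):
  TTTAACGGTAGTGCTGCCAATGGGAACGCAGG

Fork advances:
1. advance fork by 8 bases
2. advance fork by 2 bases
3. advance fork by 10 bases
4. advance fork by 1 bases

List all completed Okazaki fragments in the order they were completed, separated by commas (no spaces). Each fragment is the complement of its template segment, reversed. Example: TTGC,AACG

Answer: TTAAA,TACCG,AGCAC,TTGGC

Derivation:
Step 1: advance 8 -> fork_pos = 0 + 8 = 8. Reached multiple(s) of 5: 5 -> fragment 1 completed (1 total).
Step 2: advance 2 -> fork_pos = 8 + 2 = 10. Reached multiple(s) of 5: 10 -> fragment 2 completed (2 total).
Step 3: advance 10 -> fork_pos = 10 + 10 = 20. Reached multiple(s) of 5: 15, 20 -> fragments 3-4 completed (4 total).
Step 4: advance 1 -> fork_pos = 20 + 1 = 21. Next multiple of 5 is 25 (not reached); still 4 fragment(s).
Final fork_pos = 21, so 4 fragment(s) are complete. Build each: template segment -> complement -> reverse.
Fragment 1: template[0:5] = TTTAA -> complement AAATT -> reversed TTAAA
Fragment 2: template[5:10] = CGGTA -> complement GCCAT -> reversed TACCG
Fragment 3: template[10:15] = GTGCT -> complement CACGA -> reversed AGCAC
Fragment 4: template[15:20] = GCCAA -> complement CGGTT -> reversed TTGGC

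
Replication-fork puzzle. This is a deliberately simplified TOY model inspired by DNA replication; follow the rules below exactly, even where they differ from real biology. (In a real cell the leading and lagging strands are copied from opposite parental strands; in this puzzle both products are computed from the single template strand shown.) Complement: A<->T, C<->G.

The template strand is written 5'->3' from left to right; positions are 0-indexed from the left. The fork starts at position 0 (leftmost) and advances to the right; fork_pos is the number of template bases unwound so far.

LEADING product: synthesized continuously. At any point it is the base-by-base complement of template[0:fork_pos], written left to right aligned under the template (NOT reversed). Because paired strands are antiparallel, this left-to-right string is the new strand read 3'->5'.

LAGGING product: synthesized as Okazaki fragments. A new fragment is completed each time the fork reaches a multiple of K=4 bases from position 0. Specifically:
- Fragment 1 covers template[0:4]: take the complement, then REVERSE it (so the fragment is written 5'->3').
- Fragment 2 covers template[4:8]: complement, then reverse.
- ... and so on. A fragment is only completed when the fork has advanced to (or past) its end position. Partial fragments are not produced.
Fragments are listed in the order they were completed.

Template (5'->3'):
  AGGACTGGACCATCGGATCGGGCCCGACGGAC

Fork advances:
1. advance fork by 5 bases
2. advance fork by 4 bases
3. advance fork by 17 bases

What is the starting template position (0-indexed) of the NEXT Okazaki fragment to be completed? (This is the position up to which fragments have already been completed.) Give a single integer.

Answer: 24

Derivation:
Step 1: advance 5 -> fork_pos = 0 + 5 = 5. Reached multiple(s) of 4: 4 -> fragment 1 completed (1 total).
Step 2: advance 4 -> fork_pos = 5 + 4 = 9. Reached multiple(s) of 4: 8 -> fragment 2 completed (2 total).
Step 3: advance 17 -> fork_pos = 9 + 17 = 26. Reached multiple(s) of 4: 12, 16, 20, 24 -> fragments 3-6 completed (6 total).
6 fragment(s) completed, covering template[0:24] (6 x 4 = 24). The next fragment, fragment 7, covers template[24:28], so it starts at position 24.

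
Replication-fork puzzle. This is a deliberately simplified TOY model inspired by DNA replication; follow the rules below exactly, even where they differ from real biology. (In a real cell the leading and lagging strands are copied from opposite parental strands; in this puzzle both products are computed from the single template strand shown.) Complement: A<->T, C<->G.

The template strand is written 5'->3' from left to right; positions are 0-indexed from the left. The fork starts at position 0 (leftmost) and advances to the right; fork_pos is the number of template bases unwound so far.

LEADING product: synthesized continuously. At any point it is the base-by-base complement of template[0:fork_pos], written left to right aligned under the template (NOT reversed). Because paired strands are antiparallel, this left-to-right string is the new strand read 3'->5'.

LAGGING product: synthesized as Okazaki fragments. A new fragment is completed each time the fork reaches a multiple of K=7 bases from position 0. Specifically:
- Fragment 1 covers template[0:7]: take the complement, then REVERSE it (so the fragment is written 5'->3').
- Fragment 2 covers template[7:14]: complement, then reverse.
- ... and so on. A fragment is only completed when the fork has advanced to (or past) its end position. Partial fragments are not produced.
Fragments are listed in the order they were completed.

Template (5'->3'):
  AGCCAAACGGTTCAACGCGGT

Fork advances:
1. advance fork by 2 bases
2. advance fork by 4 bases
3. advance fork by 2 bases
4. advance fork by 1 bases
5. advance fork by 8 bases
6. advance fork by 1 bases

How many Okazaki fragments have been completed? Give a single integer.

Answer: 2

Derivation:
Step 1: advance 2 -> fork_pos = 0 + 2 = 2. Next multiple of 7 is 7 (not reached); still 0 fragment(s).
Step 2: advance 4 -> fork_pos = 2 + 4 = 6. Next multiple of 7 is 7 (not reached); still 0 fragment(s).
Step 3: advance 2 -> fork_pos = 6 + 2 = 8. Reached multiple(s) of 7: 7 -> fragment 1 completed (1 total).
Step 4: advance 1 -> fork_pos = 8 + 1 = 9. Next multiple of 7 is 14 (not reached); still 1 fragment(s).
Step 5: advance 8 -> fork_pos = 9 + 8 = 17. Reached multiple(s) of 7: 14 -> fragment 2 completed (2 total).
Step 6: advance 1 -> fork_pos = 17 + 1 = 18. Next multiple of 7 is 21 (not reached); still 2 fragment(s).
Check: final fork_pos = 18; the multiples of 7 that are <= 18 are 7..14 -> 18 // 7 = 2 completed fragment(s).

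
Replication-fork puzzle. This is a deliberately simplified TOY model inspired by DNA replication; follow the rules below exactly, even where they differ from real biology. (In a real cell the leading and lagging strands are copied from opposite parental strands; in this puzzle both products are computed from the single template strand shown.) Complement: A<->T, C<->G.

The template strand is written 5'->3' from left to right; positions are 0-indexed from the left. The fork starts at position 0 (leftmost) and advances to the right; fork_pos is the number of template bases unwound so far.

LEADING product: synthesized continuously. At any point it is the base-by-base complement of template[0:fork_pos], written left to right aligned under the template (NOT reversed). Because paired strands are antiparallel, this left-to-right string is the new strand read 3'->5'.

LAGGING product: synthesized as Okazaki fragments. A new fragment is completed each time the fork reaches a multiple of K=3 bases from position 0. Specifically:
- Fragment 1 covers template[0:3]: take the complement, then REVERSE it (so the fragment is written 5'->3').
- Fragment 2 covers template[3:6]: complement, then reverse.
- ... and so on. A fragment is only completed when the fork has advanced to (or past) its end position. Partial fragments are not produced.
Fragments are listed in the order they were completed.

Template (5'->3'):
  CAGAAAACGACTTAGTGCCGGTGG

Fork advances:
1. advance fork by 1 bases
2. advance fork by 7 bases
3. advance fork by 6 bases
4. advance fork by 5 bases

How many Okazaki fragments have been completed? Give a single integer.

Answer: 6

Derivation:
Step 1: advance 1 -> fork_pos = 0 + 1 = 1. Next multiple of 3 is 3 (not reached); still 0 fragment(s).
Step 2: advance 7 -> fork_pos = 1 + 7 = 8. Reached multiple(s) of 3: 3, 6 -> fragments 1-2 completed (2 total).
Step 3: advance 6 -> fork_pos = 8 + 6 = 14. Reached multiple(s) of 3: 9, 12 -> fragments 3-4 completed (4 total).
Step 4: advance 5 -> fork_pos = 14 + 5 = 19. Reached multiple(s) of 3: 15, 18 -> fragments 5-6 completed (6 total).
Check: final fork_pos = 19; the multiples of 3 that are <= 19 are 3..18 -> 19 // 3 = 6 completed fragment(s).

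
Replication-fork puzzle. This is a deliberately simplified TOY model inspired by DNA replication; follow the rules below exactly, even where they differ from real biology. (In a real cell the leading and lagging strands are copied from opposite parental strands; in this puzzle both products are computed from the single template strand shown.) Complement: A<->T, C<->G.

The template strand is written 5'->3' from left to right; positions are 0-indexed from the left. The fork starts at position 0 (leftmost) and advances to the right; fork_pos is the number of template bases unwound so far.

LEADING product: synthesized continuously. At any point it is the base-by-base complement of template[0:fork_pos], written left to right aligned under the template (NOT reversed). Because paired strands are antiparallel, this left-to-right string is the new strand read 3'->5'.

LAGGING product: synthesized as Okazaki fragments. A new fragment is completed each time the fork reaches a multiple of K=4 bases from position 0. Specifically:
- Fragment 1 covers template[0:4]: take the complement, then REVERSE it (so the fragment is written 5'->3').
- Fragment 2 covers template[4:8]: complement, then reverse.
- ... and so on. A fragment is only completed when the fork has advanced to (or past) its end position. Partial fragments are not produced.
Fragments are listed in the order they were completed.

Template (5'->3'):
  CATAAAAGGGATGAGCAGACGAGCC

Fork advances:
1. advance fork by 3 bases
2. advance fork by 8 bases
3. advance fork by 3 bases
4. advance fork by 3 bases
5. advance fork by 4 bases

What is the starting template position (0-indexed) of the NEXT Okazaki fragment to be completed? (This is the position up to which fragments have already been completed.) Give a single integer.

Step 1: advance 3 -> fork_pos = 0 + 3 = 3. Next multiple of 4 is 4 (not reached); still 0 fragment(s).
Step 2: advance 8 -> fork_pos = 3 + 8 = 11. Reached multiple(s) of 4: 4, 8 -> fragments 1-2 completed (2 total).
Step 3: advance 3 -> fork_pos = 11 + 3 = 14. Reached multiple(s) of 4: 12 -> fragment 3 completed (3 total).
Step 4: advance 3 -> fork_pos = 14 + 3 = 17. Reached multiple(s) of 4: 16 -> fragment 4 completed (4 total).
Step 5: advance 4 -> fork_pos = 17 + 4 = 21. Reached multiple(s) of 4: 20 -> fragment 5 completed (5 total).
5 fragment(s) completed, covering template[0:20] (5 x 4 = 20). The next fragment, fragment 6, covers template[20:24], so it starts at position 20.

Answer: 20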